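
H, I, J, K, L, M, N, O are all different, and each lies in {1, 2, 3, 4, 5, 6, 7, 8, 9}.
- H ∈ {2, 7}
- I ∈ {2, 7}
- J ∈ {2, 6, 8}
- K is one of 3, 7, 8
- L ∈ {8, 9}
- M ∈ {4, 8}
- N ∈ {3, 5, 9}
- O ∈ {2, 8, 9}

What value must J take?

Among the 8 variables, 4 fits only M (and all 8 values in {2, 3, 4, 5, 6, 7, 8, 9} must be used), so M = 4.
Among the 7 still-open variables, 5 fits only N (and all 7 values in {2, 3, 5, 6, 7, 8, 9} must be used), so N = 5.
Among the 6 still-open variables, 3 fits only K (and all 6 values in {2, 3, 6, 7, 8, 9} must be used), so K = 3.
The 5 still-open variables together cover exactly {2, 6, 7, 8, 9} — 5 values for 5 variables — and 6 appears only in J's list, so J = 6.

6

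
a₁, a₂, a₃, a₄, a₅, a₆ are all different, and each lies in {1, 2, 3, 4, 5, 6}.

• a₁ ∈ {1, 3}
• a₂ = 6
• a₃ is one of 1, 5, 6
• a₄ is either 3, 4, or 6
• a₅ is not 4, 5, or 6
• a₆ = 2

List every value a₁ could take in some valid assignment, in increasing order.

a₂ must be 6 (only option left). Strike 6 from a₃, a₄.
a₆'s domain is down to {2}, so a₆ = 2. Strike 2 from a₅.
Among the 4 still-open variables, 4 fits only a₄ (and all 4 values in {1, 3, 4, 5} must be used), so a₄ = 4.
The 3 still-open variables together cover exactly {1, 3, 5} — 3 values for 3 variables — and 5 appears only in a₃'s list, so a₃ = 5.
No further eliminations apply; a₁ can still be any of 1, 3.

1, 3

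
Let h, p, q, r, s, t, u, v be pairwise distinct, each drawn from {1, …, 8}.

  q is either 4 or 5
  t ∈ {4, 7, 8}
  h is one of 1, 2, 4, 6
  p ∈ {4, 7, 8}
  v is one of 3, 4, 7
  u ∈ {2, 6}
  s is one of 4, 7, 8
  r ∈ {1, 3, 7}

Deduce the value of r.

The 8 variables together cover exactly {1, 2, 3, 4, 5, 6, 7, 8} — 8 values for 8 variables — and 5 appears only in q's list, so q = 5.
p, s, t between them cover only {4, 7, 8} — a naked triple. Remove those values from h, r, v.
v's domain is down to {3}, so v = 3. So r can't be 3.
So r = 1.

1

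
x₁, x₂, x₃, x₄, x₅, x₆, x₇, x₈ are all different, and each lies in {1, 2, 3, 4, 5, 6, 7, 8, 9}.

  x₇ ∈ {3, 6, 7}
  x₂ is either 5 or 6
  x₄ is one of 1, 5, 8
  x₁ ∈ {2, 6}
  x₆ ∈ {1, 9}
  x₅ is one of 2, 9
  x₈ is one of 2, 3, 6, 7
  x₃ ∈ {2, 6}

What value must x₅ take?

The 8 variables together cover exactly {1, 2, 3, 5, 6, 7, 8, 9} — 8 values for 8 variables — and 8 appears only in x₄'s list, so x₄ = 8.
The 7 still-open variables draw from only 7 values {1, 2, 3, 5, 6, 7, 9}, so each is used; only x₆ can be 1, hence x₆ = 1.
Among the 6 still-open variables, 5 fits only x₂ (and all 6 values in {2, 3, 5, 6, 7, 9} must be used), so x₂ = 5.
Among the 5 still-open variables, 9 fits only x₅ (and all 5 values in {2, 3, 6, 7, 9} must be used), so x₅ = 9.

9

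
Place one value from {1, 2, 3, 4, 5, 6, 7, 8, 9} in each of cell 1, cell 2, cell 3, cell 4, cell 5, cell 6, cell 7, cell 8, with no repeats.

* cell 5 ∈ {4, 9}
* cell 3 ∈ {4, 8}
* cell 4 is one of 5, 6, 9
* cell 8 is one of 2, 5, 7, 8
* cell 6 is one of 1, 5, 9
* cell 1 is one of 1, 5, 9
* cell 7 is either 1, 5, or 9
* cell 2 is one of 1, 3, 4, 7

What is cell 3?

8

cell 1, cell 6, cell 7 between them cover only {1, 5, 9} — a naked triple. Remove those values from cell 2, cell 4, cell 5, cell 8.
cell 4 has just one choice, so cell 4 = 6.
cell 5 must be 4 (only option left). Remove 4 from cell 2, cell 3.
So cell 3 = 8.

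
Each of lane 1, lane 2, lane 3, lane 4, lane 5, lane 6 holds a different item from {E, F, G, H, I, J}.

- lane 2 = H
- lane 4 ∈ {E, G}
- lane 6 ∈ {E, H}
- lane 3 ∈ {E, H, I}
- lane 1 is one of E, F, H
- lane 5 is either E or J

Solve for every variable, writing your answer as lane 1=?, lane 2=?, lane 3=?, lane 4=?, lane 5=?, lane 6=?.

lane 2's domain is down to {H}, so lane 2 = H. Strike H from lane 1, lane 3, lane 6.
lane 6 has just one choice, so lane 6 = E. Eliminate E elsewhere: lane 1, lane 3, lane 4, lane 5.
That leaves lane 1 = F.
That leaves lane 3 = I.
That leaves lane 4 = G.
That leaves lane 5 = J.

lane 1=F, lane 2=H, lane 3=I, lane 4=G, lane 5=J, lane 6=E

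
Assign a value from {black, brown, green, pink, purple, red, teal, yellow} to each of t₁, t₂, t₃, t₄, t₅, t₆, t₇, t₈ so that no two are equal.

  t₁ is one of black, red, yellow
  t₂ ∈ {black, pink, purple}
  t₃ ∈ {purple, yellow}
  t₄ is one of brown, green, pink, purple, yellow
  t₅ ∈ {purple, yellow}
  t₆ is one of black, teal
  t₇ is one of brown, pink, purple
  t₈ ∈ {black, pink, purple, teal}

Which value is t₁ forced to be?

The 8 variables together cover exactly {black, brown, green, pink, purple, red, teal, yellow} — 8 values for 8 variables — and green appears only in t₄'s list, so t₄ = green.
The 7 still-open variables together cover exactly {black, brown, pink, purple, red, teal, yellow} — 7 values for 7 variables — and brown appears only in t₇'s list, so t₇ = brown.
Among the 6 still-open variables, red fits only t₁ (and all 6 values in {black, pink, purple, red, teal, yellow} must be used), so t₁ = red.

red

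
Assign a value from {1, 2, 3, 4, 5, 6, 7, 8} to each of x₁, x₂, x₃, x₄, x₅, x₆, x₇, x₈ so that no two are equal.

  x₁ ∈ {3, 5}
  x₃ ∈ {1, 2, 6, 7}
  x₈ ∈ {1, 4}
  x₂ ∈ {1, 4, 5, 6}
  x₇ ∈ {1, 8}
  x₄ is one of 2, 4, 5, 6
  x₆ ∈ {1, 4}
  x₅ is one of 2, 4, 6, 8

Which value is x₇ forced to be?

8

The 8 variables together cover exactly {1, 2, 3, 4, 5, 6, 7, 8} — 8 values for 8 variables — and 3 appears only in x₁'s list, so x₁ = 3.
The 7 still-open variables draw from only 7 values {1, 2, 4, 5, 6, 7, 8}, so each is used; only x₃ can be 7, hence x₃ = 7.
x₆ and x₈ between them cover only {1, 4} — a naked pair. Remove those values from x₂, x₄, x₅, x₇.
So x₇ = 8.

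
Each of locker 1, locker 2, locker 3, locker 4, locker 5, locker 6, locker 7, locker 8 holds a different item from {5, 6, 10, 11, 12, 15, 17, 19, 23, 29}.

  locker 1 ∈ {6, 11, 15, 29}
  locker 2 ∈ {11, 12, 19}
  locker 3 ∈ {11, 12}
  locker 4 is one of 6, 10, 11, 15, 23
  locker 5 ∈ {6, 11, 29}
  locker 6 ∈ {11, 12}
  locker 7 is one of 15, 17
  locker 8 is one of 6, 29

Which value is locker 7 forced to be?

17

locker 3 and locker 6 share exactly the 2 values {11, 12}; by pigeonhole those values go to them, so strike 11, 12 from locker 1, locker 2, locker 4, locker 5.
locker 2 must be 19 (only option left).
locker 5 and locker 8 between them cover only {6, 29} — a naked pair. Remove those values from locker 1, locker 4.
locker 1's domain is down to {15}, so locker 1 = 15. Remove 15 from locker 4, locker 7.
So locker 7 = 17.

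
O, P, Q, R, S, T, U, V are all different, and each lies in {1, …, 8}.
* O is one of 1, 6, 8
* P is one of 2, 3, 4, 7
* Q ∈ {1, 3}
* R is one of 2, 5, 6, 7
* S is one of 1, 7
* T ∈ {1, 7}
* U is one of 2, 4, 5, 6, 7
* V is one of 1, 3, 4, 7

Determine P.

The 8 variables draw from only 8 values {1, 2, 3, 4, 5, 6, 7, 8}, so each is used; only O can be 8, hence O = 8.
S and T between them cover only {1, 7} — a naked pair. Remove those values from P, Q, R, U, V.
Q's domain is down to {3}, so Q = 3. Remove 3 from P, V.
V must be 4 (only option left). So P, U can't be 4.
So P = 2.

2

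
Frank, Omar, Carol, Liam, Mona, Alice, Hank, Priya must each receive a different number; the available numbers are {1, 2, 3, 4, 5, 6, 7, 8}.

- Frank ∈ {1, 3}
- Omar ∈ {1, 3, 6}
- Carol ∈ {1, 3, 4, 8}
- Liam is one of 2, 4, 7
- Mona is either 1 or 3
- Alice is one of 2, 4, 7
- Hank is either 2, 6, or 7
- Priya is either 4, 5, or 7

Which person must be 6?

The 8 variables together cover exactly {1, 2, 3, 4, 5, 6, 7, 8} — 8 values for 8 variables — and 5 appears only in Priya's list, so Priya = 5.
Among the 7 still-open variables, 8 fits only Carol (and all 7 values in {1, 2, 3, 4, 6, 7, 8} must be used), so Carol = 8.
Frank and Mona between them cover only {1, 3} — a naked pair. Remove those values from Omar.
So 6 goes to Omar.

Omar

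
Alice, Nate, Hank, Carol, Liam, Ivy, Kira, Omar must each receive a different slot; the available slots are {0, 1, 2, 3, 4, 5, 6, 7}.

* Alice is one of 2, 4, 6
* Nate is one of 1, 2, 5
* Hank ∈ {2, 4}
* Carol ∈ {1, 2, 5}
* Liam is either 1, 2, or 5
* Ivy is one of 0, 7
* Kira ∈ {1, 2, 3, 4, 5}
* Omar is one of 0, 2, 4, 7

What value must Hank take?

Among the 8 variables, 3 fits only Kira (and all 8 values in {0, 1, 2, 3, 4, 5, 6, 7} must be used), so Kira = 3.
The 7 still-open variables together cover exactly {0, 1, 2, 4, 5, 6, 7} — 7 values for 7 variables — and 6 appears only in Alice's list, so Alice = 6.
Nate, Carol, Liam share exactly the 3 values {1, 2, 5}; by pigeonhole those values go to them, so strike 1, 2, 5 from Hank, Omar.
So Hank = 4.

4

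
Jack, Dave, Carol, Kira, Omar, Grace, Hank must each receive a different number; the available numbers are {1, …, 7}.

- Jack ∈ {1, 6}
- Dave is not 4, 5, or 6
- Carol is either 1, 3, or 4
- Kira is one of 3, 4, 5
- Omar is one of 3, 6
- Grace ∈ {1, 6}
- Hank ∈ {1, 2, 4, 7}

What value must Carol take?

4

The 7 variables draw from only 7 values {1, 2, 3, 4, 5, 6, 7}, so each is used; only Kira can be 5, hence Kira = 5.
Jack and Grace between them cover only {1, 6} — a naked pair. Remove those values from Dave, Carol, Omar, Hank.
Omar must be 3 (only option left). Remove 3 from Dave, Carol.
So Carol = 4.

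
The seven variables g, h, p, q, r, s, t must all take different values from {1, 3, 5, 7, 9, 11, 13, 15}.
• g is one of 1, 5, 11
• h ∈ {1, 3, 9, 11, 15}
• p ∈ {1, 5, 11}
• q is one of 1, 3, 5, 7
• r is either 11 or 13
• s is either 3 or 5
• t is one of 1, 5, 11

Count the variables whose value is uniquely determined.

3

The 3 variables g, p, t are confined to {1, 5, 11}, which locks those values in; drop them from h, q, r, s.
That leaves r = 13.
That leaves s = 3. Strike 3 from h, q.
q has just one choice, so q = 7.
Determined: q=7, r=13, s=3. The other variables each still have more than one consistent value. That makes 3.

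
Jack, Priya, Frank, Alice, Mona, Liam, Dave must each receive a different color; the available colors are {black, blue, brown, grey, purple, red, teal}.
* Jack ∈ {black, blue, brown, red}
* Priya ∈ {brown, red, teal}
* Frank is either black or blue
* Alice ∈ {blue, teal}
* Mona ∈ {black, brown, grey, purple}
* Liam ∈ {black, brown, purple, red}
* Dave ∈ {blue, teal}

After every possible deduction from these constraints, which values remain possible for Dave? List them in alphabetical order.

blue, teal

The 7 variables draw from only 7 values {black, blue, brown, grey, purple, red, teal}, so each is used; only Mona can be grey, hence Mona = grey.
The 6 still-open variables draw from only 6 values {black, blue, brown, purple, red, teal}, so each is used; only Liam can be purple, hence Liam = purple.
Alice and Dave share exactly the 2 values {blue, teal}; by pigeonhole those values go to them, so strike blue, teal from Jack, Priya, Frank.
That leaves Frank = black. So Jack can't be black.
No further eliminations apply; Dave can still be any of blue, teal.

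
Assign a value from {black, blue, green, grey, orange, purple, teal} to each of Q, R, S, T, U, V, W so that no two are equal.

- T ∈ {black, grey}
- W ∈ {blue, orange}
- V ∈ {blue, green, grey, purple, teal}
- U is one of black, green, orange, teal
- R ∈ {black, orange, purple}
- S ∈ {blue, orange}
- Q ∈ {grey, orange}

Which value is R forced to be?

purple

The 2 variables S and W are confined to {blue, orange}, which locks those values in; drop them from Q, R, U, V.
That leaves Q = grey. Remove grey from T, V.
T has just one choice, so T = black. So R, U can't be black.
So R = purple.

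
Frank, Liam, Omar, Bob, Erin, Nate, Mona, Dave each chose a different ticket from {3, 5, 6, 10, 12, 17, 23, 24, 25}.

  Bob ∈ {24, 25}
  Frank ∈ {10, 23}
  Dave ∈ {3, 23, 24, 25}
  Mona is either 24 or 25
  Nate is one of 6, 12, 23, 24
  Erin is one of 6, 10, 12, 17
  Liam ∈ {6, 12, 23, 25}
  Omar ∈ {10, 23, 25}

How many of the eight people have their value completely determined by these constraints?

2

The 8 variables draw from only 8 values {3, 6, 10, 12, 17, 23, 24, 25}, so each is used; only Dave can be 3, hence Dave = 3.
The 7 still-open variables together cover exactly {6, 10, 12, 17, 23, 24, 25} — 7 values for 7 variables — and 17 appears only in Erin's list, so Erin = 17.
The 2 variables Bob and Mona are confined to {24, 25}, which locks those values in; drop them from Liam, Omar, Nate.
Frank and Omar share exactly the 2 values {10, 23}; by pigeonhole those values go to them, so strike 10, 23 from Liam, Nate.
Determined: Erin=17, Dave=3. The other people each still have more than one consistent value. That makes 2.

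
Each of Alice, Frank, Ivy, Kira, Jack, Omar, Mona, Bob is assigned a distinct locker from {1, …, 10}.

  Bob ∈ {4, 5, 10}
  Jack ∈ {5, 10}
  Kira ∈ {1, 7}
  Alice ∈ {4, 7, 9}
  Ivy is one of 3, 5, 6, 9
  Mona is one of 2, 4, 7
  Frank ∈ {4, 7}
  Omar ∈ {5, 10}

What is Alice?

Jack and Omar share exactly the 2 values {5, 10}; by pigeonhole those values go to them, so strike 5, 10 from Ivy, Bob.
Bob has just one choice, so Bob = 4. Strike 4 from Alice, Frank, Mona.
Frank must be 7 (only option left). Eliminate 7 elsewhere: Alice, Kira, Mona.
So Alice = 9.

9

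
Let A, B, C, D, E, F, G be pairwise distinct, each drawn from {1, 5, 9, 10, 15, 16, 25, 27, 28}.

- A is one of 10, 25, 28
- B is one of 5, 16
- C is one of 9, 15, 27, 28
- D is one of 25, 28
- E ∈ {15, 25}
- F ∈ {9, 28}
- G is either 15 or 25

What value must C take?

27

E and G between them cover only {15, 25} — a naked pair. Remove those values from A, C, D.
D must be 28 (only option left). Strike 28 from A, C, F.
That leaves F = 9. Remove 9 from C.
So C = 27.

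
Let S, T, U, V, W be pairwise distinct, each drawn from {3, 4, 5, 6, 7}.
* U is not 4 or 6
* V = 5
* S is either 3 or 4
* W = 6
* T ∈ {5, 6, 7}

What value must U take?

V must be 5 (only option left). Remove 5 from T, U.
W's domain is down to {6}, so W = 6. Remove 6 from T.
T's domain is down to {7}, so T = 7. Strike 7 from U.
So U = 3.

3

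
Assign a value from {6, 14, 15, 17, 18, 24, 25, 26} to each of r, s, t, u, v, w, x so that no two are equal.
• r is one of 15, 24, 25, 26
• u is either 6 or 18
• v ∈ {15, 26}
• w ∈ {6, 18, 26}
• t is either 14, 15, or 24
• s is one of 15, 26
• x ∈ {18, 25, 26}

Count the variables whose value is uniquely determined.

3

Among the 7 variables, 14 fits only t (and all 7 values in {6, 14, 15, 18, 24, 25, 26} must be used), so t = 14.
The 6 still-open variables draw from only 6 values {6, 15, 18, 24, 25, 26}, so each is used; only r can be 24, hence r = 24.
The 5 still-open variables together cover exactly {6, 15, 18, 25, 26} — 5 values for 5 variables — and 25 appears only in x's list, so x = 25.
s and v share exactly the 2 values {15, 26}; by pigeonhole those values go to them, so strike 15, 26 from w.
Determined: r=24, t=14, x=25. The other variables each still have more than one consistent value. That makes 3.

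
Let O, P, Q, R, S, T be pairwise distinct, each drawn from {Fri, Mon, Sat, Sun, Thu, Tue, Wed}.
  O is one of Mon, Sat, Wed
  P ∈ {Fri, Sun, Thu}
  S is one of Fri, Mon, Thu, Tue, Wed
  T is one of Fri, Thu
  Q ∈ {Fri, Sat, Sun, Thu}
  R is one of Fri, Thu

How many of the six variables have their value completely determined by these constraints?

2

The 2 variables R and T are confined to {Fri, Thu}, which locks those values in; drop them from P, Q, S.
P must be Sun (only option left). Eliminate Sun elsewhere: Q.
Q has just one choice, so Q = Sat. Remove Sat from O.
Determined: P=Sun, Q=Sat. The other variables each still have more than one consistent value. That makes 2.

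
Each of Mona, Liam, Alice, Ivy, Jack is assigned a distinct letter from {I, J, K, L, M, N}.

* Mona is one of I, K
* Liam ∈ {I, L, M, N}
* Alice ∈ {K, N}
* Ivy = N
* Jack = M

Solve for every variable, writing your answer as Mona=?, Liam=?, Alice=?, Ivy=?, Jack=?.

Mona=I, Liam=L, Alice=K, Ivy=N, Jack=M

Ivy has just one choice, so Ivy = N. Remove N from Liam, Alice.
Jack's domain is down to {M}, so Jack = M. Eliminate M elsewhere: Liam.
Alice's domain is down to {K}, so Alice = K. Remove K from Mona.
That leaves Mona = I. Eliminate I elsewhere: Liam.
Liam must be L (only option left).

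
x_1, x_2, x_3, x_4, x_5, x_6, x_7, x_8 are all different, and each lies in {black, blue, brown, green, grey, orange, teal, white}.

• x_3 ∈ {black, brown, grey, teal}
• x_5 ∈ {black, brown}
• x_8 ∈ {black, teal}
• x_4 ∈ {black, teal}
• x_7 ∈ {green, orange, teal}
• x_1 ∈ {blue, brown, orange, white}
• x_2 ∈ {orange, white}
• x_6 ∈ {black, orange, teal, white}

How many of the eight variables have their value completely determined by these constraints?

The 8 variables together cover exactly {black, blue, brown, green, grey, orange, teal, white} — 8 values for 8 variables — and blue appears only in x_1's list, so x_1 = blue.
The 7 still-open variables together cover exactly {black, brown, green, grey, orange, teal, white} — 7 values for 7 variables — and green appears only in x_7's list, so x_7 = green.
Among the 6 still-open variables, grey fits only x_3 (and all 6 values in {black, brown, grey, orange, teal, white} must be used), so x_3 = grey.
The 5 still-open variables together cover exactly {black, brown, orange, teal, white} — 5 values for 5 variables — and brown appears only in x_5's list, so x_5 = brown.
x_4 and x_8 share exactly the 2 values {black, teal}; by pigeonhole those values go to them, so strike black, teal from x_6.
Determined: x_1=blue, x_3=grey, x_5=brown, x_7=green. The other variables each still have more than one consistent value. That makes 4.

4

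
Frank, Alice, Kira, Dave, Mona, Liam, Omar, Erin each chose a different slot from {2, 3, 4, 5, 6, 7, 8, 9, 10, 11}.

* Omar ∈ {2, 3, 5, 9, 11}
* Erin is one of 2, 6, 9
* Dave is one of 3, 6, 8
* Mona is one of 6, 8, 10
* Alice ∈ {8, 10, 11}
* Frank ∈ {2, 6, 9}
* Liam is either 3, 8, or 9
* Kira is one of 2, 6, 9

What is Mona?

10

The 8 variables together cover exactly {2, 3, 5, 6, 8, 9, 10, 11} — 8 values for 8 variables — and 5 appears only in Omar's list, so Omar = 5.
Among the 7 still-open variables, 11 fits only Alice (and all 7 values in {2, 3, 6, 8, 9, 10, 11} must be used), so Alice = 11.
Among the 6 still-open variables, 10 fits only Mona (and all 6 values in {2, 3, 6, 8, 9, 10} must be used), so Mona = 10.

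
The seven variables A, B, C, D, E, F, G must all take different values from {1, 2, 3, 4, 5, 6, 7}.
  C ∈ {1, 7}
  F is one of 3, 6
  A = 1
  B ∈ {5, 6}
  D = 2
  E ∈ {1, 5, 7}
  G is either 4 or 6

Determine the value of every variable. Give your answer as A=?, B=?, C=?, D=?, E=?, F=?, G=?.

A must be 1 (only option left). Strike 1 from C, E.
C must be 7 (only option left). So E can't be 7.
D has just one choice, so D = 2.
E has just one choice, so E = 5. So B can't be 5.
B has just one choice, so B = 6. So F, G can't be 6.
That leaves F = 3.
G's domain is down to {4}, so G = 4.

A=1, B=6, C=7, D=2, E=5, F=3, G=4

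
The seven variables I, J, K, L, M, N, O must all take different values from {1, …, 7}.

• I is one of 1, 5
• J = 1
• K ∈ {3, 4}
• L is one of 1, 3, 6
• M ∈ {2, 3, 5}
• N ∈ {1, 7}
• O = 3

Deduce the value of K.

J must be 1 (only option left). So I, L, N can't be 1.
N's domain is down to {7}, so N = 7.
That leaves O = 3. Eliminate 3 elsewhere: K, L, M.
So K = 4.

4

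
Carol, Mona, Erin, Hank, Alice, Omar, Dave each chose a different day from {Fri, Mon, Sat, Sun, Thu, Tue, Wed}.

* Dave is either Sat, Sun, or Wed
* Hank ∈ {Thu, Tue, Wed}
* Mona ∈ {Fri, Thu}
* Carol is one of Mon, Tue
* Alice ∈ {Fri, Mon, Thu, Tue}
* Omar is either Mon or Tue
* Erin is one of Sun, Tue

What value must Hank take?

Among the 7 variables, Sat fits only Dave (and all 7 values in {Fri, Mon, Sat, Sun, Thu, Tue, Wed} must be used), so Dave = Sat.
The 6 still-open variables together cover exactly {Fri, Mon, Sun, Thu, Tue, Wed} — 6 values for 6 variables — and Sun appears only in Erin's list, so Erin = Sun.
Among the 5 still-open variables, Wed fits only Hank (and all 5 values in {Fri, Mon, Thu, Tue, Wed} must be used), so Hank = Wed.

Wed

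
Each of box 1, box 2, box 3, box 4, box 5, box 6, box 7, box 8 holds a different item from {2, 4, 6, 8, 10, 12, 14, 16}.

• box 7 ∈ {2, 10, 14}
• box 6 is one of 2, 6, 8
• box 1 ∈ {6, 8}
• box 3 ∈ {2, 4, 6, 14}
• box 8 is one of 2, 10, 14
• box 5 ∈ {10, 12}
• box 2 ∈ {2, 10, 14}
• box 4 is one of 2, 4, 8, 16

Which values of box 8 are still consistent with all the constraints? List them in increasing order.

2, 10, 14

The 8 variables together cover exactly {2, 4, 6, 8, 10, 12, 14, 16} — 8 values for 8 variables — and 12 appears only in box 5's list, so box 5 = 12.
The 7 still-open variables together cover exactly {2, 4, 6, 8, 10, 14, 16} — 7 values for 7 variables — and 16 appears only in box 4's list, so box 4 = 16.
The 6 still-open variables draw from only 6 values {2, 4, 6, 8, 10, 14}, so each is used; only box 3 can be 4, hence box 3 = 4.
box 2, box 7, box 8 share exactly the 3 values {2, 10, 14}; by pigeonhole those values go to them, so strike 2, 10, 14 from box 6.
No further eliminations apply; box 8 can still be any of 2, 10, 14.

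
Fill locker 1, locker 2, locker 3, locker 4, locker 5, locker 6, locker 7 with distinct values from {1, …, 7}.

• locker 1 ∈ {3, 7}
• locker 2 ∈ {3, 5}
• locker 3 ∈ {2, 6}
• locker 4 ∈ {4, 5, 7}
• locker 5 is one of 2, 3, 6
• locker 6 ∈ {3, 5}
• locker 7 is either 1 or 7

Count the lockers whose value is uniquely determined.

3

The 7 variables together cover exactly {1, 2, 3, 4, 5, 6, 7} — 7 values for 7 variables — and 1 appears only in locker 7's list, so locker 7 = 1.
The 6 still-open variables together cover exactly {2, 3, 4, 5, 6, 7} — 6 values for 6 variables — and 4 appears only in locker 4's list, so locker 4 = 4.
The 5 still-open variables draw from only 5 values {2, 3, 5, 6, 7}, so each is used; only locker 1 can be 7, hence locker 1 = 7.
locker 2 and locker 6 between them cover only {3, 5} — a naked pair. Remove those values from locker 5.
Determined: locker 1=7, locker 4=4, locker 7=1. The other lockers each still have more than one consistent value. That makes 3.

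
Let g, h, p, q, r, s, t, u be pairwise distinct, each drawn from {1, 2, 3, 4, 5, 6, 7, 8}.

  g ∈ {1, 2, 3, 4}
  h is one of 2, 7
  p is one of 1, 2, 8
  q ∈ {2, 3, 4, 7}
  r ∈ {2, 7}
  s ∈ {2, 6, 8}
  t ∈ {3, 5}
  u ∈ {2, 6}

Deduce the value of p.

The 8 variables together cover exactly {1, 2, 3, 4, 5, 6, 7, 8} — 8 values for 8 variables — and 5 appears only in t's list, so t = 5.
h and r share exactly the 2 values {2, 7}; by pigeonhole those values go to them, so strike 2, 7 from g, p, q, s, u.
u's domain is down to {6}, so u = 6. Remove 6 from s.
s has just one choice, so s = 8. Strike 8 from p.
So p = 1.

1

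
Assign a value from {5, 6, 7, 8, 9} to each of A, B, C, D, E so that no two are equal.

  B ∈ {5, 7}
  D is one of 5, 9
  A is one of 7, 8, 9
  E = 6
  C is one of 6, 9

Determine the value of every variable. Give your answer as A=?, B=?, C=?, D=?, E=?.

E's domain is down to {6}, so E = 6. So C can't be 6.
C's domain is down to {9}, so C = 9. Eliminate 9 elsewhere: A, D.
D must be 5 (only option left). Strike 5 from B.
That leaves B = 7. Remove 7 from A.
A's domain is down to {8}, so A = 8.

A=8, B=7, C=9, D=5, E=6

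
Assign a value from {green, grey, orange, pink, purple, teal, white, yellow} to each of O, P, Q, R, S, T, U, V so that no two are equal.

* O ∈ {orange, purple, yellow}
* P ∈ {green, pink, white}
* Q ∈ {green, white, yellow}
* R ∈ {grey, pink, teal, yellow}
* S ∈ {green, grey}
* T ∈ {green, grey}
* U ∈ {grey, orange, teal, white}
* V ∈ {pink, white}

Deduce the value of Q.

Among the 8 variables, purple fits only O (and all 8 values in {green, grey, orange, pink, purple, teal, white, yellow} must be used), so O = purple.
The 7 still-open variables draw from only 7 values {green, grey, orange, pink, teal, white, yellow}, so each is used; only U can be orange, hence U = orange.
Among the 6 still-open variables, teal fits only R (and all 6 values in {green, grey, pink, teal, white, yellow} must be used), so R = teal.
Among the 5 still-open variables, yellow fits only Q (and all 5 values in {green, grey, pink, white, yellow} must be used), so Q = yellow.

yellow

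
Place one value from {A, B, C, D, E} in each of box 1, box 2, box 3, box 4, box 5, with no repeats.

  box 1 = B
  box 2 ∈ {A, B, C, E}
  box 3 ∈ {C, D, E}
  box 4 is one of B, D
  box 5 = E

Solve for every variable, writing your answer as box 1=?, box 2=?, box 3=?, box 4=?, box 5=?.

box 1 has just one choice, so box 1 = B. Strike B from box 2, box 4.
box 4 must be D (only option left). Eliminate D elsewhere: box 3.
box 5 must be E (only option left). So box 2, box 3 can't be E.
That leaves box 3 = C. So box 2 can't be C.
box 2's domain is down to {A}, so box 2 = A.

box 1=B, box 2=A, box 3=C, box 4=D, box 5=E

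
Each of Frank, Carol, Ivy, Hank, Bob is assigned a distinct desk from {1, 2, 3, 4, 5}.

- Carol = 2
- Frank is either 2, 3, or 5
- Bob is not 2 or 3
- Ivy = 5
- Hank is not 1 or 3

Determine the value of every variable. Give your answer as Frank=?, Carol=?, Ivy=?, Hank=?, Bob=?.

Carol's domain is down to {2}, so Carol = 2. So Frank, Hank can't be 2.
Ivy must be 5 (only option left). Remove 5 from Frank, Hank, Bob.
That leaves Hank = 4. Eliminate 4 elsewhere: Bob.
Bob has just one choice, so Bob = 1.
Frank has just one choice, so Frank = 3.

Frank=3, Carol=2, Ivy=5, Hank=4, Bob=1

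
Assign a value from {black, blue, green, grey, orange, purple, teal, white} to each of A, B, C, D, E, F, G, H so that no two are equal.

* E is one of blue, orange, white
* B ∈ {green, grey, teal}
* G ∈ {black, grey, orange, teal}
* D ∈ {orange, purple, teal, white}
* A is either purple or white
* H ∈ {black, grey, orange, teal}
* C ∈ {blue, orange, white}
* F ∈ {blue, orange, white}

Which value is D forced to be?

teal

Among the 8 variables, green fits only B (and all 8 values in {black, blue, green, grey, orange, purple, teal, white} must be used), so B = green.
C, E, F between them cover only {blue, orange, white} — a naked triple. Remove those values from A, D, G, H.
A's domain is down to {purple}, so A = purple. So D can't be purple.
So D = teal.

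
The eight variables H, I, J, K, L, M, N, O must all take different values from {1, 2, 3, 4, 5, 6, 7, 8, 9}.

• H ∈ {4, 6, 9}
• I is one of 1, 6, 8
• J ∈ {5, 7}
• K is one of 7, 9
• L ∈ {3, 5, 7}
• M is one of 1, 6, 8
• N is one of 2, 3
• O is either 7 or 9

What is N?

2

K and O between them cover only {7, 9} — a naked pair. Remove those values from H, J, L.
J's domain is down to {5}, so J = 5. Eliminate 5 elsewhere: L.
L has just one choice, so L = 3. Strike 3 from N.
So N = 2.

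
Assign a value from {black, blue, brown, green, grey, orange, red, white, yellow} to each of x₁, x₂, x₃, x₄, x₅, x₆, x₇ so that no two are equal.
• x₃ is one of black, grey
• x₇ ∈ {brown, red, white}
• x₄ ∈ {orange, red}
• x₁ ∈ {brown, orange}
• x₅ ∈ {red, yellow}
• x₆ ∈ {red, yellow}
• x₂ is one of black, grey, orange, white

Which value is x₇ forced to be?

x₅ and x₆ share exactly the 2 values {red, yellow}; by pigeonhole those values go to them, so strike red, yellow from x₄, x₇.
That leaves x₄ = orange. Remove orange from x₁, x₂.
x₁ must be brown (only option left). So x₇ can't be brown.
So x₇ = white.

white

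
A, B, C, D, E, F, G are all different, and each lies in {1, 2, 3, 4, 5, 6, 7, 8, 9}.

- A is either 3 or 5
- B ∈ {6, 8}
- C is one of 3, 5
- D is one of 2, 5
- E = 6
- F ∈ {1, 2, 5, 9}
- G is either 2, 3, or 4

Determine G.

E must be 6 (only option left). So B can't be 6.
B must be 8 (only option left).
A and C between them cover only {3, 5} — a naked pair. Remove those values from D, F, G.
D's domain is down to {2}, so D = 2. So F, G can't be 2.
So G = 4.

4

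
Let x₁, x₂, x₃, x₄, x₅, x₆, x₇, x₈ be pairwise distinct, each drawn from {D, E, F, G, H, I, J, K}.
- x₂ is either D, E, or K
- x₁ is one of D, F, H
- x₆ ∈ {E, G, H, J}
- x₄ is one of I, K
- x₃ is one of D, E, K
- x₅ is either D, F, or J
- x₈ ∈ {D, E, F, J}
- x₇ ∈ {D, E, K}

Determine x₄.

I

The 8 variables together cover exactly {D, E, F, G, H, I, J, K} — 8 values for 8 variables — and G appears only in x₆'s list, so x₆ = G.
The 7 still-open variables draw from only 7 values {D, E, F, H, I, J, K}, so each is used; only x₁ can be H, hence x₁ = H.
The 6 still-open variables draw from only 6 values {D, E, F, I, J, K}, so each is used; only x₄ can be I, hence x₄ = I.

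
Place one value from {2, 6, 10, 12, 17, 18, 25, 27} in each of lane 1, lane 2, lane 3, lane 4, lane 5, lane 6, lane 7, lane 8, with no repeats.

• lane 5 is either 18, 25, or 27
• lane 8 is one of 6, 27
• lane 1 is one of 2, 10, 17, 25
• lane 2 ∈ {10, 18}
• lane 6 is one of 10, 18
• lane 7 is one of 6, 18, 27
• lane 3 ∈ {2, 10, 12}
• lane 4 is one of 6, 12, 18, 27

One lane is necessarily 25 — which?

The 8 variables draw from only 8 values {2, 6, 10, 12, 17, 18, 25, 27}, so each is used; only lane 1 can be 17, hence lane 1 = 17.
The 7 still-open variables together cover exactly {2, 6, 10, 12, 18, 25, 27} — 7 values for 7 variables — and 2 appears only in lane 3's list, so lane 3 = 2.
The 6 still-open variables draw from only 6 values {6, 10, 12, 18, 25, 27}, so each is used; only lane 4 can be 12, hence lane 4 = 12.
The 5 still-open variables draw from only 5 values {6, 10, 18, 25, 27}, so each is used; only lane 5 can be 25, hence lane 5 = 25.

lane 5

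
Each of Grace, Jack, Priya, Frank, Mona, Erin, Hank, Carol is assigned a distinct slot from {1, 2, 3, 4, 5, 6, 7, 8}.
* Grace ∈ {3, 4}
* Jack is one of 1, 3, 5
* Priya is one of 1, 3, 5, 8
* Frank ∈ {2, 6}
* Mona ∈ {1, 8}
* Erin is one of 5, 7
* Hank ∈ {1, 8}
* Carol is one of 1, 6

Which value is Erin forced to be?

7

Among the 8 variables, 2 fits only Frank (and all 8 values in {1, 2, 3, 4, 5, 6, 7, 8} must be used), so Frank = 2.
The 7 still-open variables together cover exactly {1, 3, 4, 5, 6, 7, 8} — 7 values for 7 variables — and 4 appears only in Grace's list, so Grace = 4.
Among the 6 still-open variables, 6 fits only Carol (and all 6 values in {1, 3, 5, 6, 7, 8} must be used), so Carol = 6.
Among the 5 still-open variables, 7 fits only Erin (and all 5 values in {1, 3, 5, 7, 8} must be used), so Erin = 7.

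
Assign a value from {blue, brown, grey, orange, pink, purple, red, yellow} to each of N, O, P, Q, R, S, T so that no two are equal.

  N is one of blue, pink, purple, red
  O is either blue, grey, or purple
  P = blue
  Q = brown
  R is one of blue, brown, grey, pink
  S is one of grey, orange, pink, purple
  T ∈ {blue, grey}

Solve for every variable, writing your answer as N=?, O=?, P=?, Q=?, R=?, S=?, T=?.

P has just one choice, so P = blue. So N, O, R, T can't be blue.
Q must be brown (only option left). So R can't be brown.
T must be grey (only option left). Remove grey from O, R, S.
O has just one choice, so O = purple. So N, S can't be purple.
That leaves R = pink. Eliminate pink elsewhere: N, S.
That leaves S = orange.
N must be red (only option left).

N=red, O=purple, P=blue, Q=brown, R=pink, S=orange, T=grey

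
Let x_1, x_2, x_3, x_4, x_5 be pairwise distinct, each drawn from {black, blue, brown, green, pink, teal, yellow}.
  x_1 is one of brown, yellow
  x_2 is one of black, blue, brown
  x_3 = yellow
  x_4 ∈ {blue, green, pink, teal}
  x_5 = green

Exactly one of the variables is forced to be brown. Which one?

x_1

x_3 must be yellow (only option left). Remove yellow from x_1.
So brown goes to x_1.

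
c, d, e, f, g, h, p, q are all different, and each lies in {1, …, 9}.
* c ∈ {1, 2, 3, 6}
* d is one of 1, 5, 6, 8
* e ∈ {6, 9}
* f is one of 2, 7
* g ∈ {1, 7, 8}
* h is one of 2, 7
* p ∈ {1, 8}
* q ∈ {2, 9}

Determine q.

9

Among the 8 variables, 3 fits only c (and all 8 values in {1, 2, 3, 5, 6, 7, 8, 9} must be used), so c = 3.
Among the 7 still-open variables, 5 fits only d (and all 7 values in {1, 2, 5, 6, 7, 8, 9} must be used), so d = 5.
The 6 still-open variables together cover exactly {1, 2, 6, 7, 8, 9} — 6 values for 6 variables — and 6 appears only in e's list, so e = 6.
The 5 still-open variables draw from only 5 values {1, 2, 7, 8, 9}, so each is used; only q can be 9, hence q = 9.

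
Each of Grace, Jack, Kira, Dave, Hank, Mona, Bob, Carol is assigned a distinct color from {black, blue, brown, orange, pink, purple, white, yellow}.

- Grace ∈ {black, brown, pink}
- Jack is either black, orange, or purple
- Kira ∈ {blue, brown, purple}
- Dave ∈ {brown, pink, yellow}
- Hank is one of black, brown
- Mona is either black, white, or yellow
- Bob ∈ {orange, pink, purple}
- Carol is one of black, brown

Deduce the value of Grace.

Among the 8 variables, blue fits only Kira (and all 8 values in {black, blue, brown, orange, pink, purple, white, yellow} must be used), so Kira = blue.
The 7 still-open variables together cover exactly {black, brown, orange, pink, purple, white, yellow} — 7 values for 7 variables — and white appears only in Mona's list, so Mona = white.
Among the 6 still-open variables, yellow fits only Dave (and all 6 values in {black, brown, orange, pink, purple, yellow} must be used), so Dave = yellow.
The 2 variables Hank and Carol are confined to {black, brown}, which locks those values in; drop them from Grace, Jack.
So Grace = pink.

pink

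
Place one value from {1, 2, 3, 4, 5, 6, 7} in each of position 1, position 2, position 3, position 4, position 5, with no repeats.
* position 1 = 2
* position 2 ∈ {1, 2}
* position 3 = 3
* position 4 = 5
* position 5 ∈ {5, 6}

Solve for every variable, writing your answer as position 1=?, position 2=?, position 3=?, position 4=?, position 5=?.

position 1 must be 2 (only option left). So position 2 can't be 2.
That leaves position 2 = 1.
position 3's domain is down to {3}, so position 3 = 3.
position 4's domain is down to {5}, so position 4 = 5. Strike 5 from position 5.
position 5's domain is down to {6}, so position 5 = 6.

position 1=2, position 2=1, position 3=3, position 4=5, position 5=6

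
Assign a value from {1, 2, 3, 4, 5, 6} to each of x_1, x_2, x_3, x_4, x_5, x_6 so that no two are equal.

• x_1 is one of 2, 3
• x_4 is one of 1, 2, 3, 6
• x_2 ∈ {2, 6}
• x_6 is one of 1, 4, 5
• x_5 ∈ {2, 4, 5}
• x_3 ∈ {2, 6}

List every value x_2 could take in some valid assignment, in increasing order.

2, 6

The 2 variables x_2 and x_3 are confined to {2, 6}, which locks those values in; drop them from x_1, x_4, x_5.
x_1's domain is down to {3}, so x_1 = 3. Eliminate 3 elsewhere: x_4.
x_4 has just one choice, so x_4 = 1. Eliminate 1 elsewhere: x_6.
No further eliminations apply; x_2 can still be any of 2, 6.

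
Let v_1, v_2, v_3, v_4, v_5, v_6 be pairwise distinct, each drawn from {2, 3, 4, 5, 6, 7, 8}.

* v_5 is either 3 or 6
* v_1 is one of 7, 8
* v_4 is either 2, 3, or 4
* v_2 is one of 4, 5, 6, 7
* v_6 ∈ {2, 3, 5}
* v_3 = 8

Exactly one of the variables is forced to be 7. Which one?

v_1

v_3 must be 8 (only option left). Strike 8 from v_1.
So 7 goes to v_1.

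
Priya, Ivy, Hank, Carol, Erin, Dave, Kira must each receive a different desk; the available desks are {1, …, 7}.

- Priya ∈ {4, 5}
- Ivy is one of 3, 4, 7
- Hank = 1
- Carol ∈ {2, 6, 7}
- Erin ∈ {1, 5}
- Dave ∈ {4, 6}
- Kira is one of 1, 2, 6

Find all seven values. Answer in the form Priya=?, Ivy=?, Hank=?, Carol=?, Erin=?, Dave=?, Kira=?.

Priya=4, Ivy=3, Hank=1, Carol=7, Erin=5, Dave=6, Kira=2

Hank has just one choice, so Hank = 1. Strike 1 from Erin, Kira.
Erin must be 5 (only option left). So Priya can't be 5.
Priya must be 4 (only option left). Eliminate 4 elsewhere: Ivy, Dave.
Dave has just one choice, so Dave = 6. Eliminate 6 elsewhere: Carol, Kira.
Kira has just one choice, so Kira = 2. So Carol can't be 2.
Carol's domain is down to {7}, so Carol = 7. Remove 7 from Ivy.
That leaves Ivy = 3.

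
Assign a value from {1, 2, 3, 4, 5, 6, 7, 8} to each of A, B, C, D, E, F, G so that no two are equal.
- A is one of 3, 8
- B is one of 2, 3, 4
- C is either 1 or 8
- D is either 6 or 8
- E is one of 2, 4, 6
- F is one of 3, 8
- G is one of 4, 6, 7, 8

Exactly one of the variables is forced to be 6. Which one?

D

The 7 variables draw from only 7 values {1, 2, 3, 4, 6, 7, 8}, so each is used; only C can be 1, hence C = 1.
The 6 still-open variables together cover exactly {2, 3, 4, 6, 7, 8} — 6 values for 6 variables — and 7 appears only in G's list, so G = 7.
A and F share exactly the 2 values {3, 8}; by pigeonhole those values go to them, so strike 3, 8 from B, D.
So 6 goes to D.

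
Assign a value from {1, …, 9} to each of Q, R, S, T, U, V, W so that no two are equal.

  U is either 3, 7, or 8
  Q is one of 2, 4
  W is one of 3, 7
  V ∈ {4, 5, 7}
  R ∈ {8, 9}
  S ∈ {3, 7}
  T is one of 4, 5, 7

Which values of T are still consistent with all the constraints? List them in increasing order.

4, 5

The 7 variables together cover exactly {2, 3, 4, 5, 7, 8, 9} — 7 values for 7 variables — and 2 appears only in Q's list, so Q = 2.
Among the 6 still-open variables, 9 fits only R (and all 6 values in {3, 4, 5, 7, 8, 9} must be used), so R = 9.
The 5 still-open variables draw from only 5 values {3, 4, 5, 7, 8}, so each is used; only U can be 8, hence U = 8.
S and W between them cover only {3, 7} — a naked pair. Remove those values from T, V.
No further eliminations apply; T can still be any of 4, 5.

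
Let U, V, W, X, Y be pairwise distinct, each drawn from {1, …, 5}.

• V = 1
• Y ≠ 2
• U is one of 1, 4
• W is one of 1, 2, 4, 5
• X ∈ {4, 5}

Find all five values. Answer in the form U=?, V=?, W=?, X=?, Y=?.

V has just one choice, so V = 1. Strike 1 from U, W, Y.
U has just one choice, so U = 4. Strike 4 from W, X, Y.
X has just one choice, so X = 5. So W, Y can't be 5.
That leaves Y = 3.
That leaves W = 2.

U=4, V=1, W=2, X=5, Y=3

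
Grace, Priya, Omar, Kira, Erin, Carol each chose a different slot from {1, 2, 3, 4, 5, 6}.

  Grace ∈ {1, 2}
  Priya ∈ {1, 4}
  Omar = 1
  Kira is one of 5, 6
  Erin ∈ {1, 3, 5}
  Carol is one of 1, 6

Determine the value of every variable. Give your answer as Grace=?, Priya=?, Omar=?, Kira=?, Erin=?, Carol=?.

Grace=2, Priya=4, Omar=1, Kira=5, Erin=3, Carol=6

Omar must be 1 (only option left). So Grace, Priya, Erin, Carol can't be 1.
Carol's domain is down to {6}, so Carol = 6. So Kira can't be 6.
Grace must be 2 (only option left).
That leaves Priya = 4.
Kira has just one choice, so Kira = 5. Remove 5 from Erin.
Erin must be 3 (only option left).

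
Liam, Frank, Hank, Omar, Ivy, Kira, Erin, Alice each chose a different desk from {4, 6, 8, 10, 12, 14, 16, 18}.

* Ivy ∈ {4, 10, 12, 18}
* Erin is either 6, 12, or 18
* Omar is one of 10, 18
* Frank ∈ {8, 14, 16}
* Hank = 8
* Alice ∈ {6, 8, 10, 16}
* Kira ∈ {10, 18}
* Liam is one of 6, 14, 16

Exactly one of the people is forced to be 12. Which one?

Hank's domain is down to {8}, so Hank = 8. Remove 8 from Frank, Alice.
The 7 still-open variables together cover exactly {4, 6, 10, 12, 14, 16, 18} — 7 values for 7 variables — and 4 appears only in Ivy's list, so Ivy = 4.
The 6 still-open variables together cover exactly {6, 10, 12, 14, 16, 18} — 6 values for 6 variables — and 12 appears only in Erin's list, so Erin = 12.

Erin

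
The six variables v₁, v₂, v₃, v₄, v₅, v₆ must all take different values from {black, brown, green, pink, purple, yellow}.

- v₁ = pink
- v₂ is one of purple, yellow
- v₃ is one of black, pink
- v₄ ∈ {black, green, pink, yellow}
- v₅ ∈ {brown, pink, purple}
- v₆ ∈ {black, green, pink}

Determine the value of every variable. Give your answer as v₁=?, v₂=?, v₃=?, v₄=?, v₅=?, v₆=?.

v₁ has just one choice, so v₁ = pink. Remove pink from v₃, v₄, v₅, v₆.
v₃'s domain is down to {black}, so v₃ = black. Eliminate black elsewhere: v₄, v₆.
That leaves v₆ = green. Remove green from v₄.
v₄ must be yellow (only option left). Remove yellow from v₂.
That leaves v₂ = purple. So v₅ can't be purple.
v₅'s domain is down to {brown}, so v₅ = brown.

v₁=pink, v₂=purple, v₃=black, v₄=yellow, v₅=brown, v₆=green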